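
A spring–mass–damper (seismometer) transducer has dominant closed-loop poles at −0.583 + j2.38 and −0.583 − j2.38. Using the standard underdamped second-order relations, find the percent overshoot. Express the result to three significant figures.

The poles are at −σ ± jω_d with σ = 0.583 and ω_d = 2.38, so ω_n = √(σ²+ω_d²) = 2.45 rad/s and ζ = σ/ω_n = 0.238.
%OS = 100 e^{−πζ/√(1−ζ²)} with ζ = 0.238 gives 46.3%.

%OS ≈ 46.3%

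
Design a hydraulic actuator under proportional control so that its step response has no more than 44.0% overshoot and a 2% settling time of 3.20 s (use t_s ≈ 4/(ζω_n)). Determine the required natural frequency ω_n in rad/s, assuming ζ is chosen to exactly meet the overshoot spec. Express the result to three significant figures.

Inverting the overshoot relation: ζ = |ln 0.440|/√(π² + ln²0.440) = 0.253.
Then ω_n = 4/(ζ t_s) = 4/(0.253 × 3.20) = 4.94 rad/s.

ω_n ≈ 4.94 rad/s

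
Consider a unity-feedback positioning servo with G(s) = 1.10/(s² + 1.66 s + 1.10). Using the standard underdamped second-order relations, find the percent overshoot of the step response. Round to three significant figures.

Comparing the denominator to s² + 2ζω_n s + ω_n²: ω_n = √1.10 = 1.05 rad/s, and 2ζω_n = 1.66 so ζ = 1.66/(2·1.05) = 0.791.
Overshoot: exp(−π·0.791/√(1−0.791²)) = 0.0171, i.e. 1.71%.

%OS ≈ 1.71%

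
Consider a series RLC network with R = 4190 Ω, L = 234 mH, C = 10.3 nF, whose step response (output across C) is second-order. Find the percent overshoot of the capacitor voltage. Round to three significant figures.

For a series RLC circuit (capacitor voltage as output), ω_n = 1/√(LC) = 1/√(234 mH · 10.3 nF) = 20400 rad/s.
ζ = (R/2)·√(C/L) = (4190/2)·√(10.3 nF/234 mH) = 0.440.
Overshoot: exp(−π·0.440/√(1−0.440²)) = 0.215, i.e. 21.5%.

%OS ≈ 21.5%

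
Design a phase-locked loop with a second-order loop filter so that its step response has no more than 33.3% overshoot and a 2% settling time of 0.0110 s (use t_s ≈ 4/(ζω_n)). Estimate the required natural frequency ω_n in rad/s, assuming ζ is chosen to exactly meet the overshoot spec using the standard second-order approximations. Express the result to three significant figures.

ω_n ≈ 1100 rad/s

From %OS = 100·exp(−πζ/√(1−ζ²)), invert to get ζ = −ln(OS)/√(π² + ln²(OS)) with OS = 0.333.
−ln 0.333 = 1.100, so ζ = 1.100/√(π² + 1.209) = 0.330.
Then ω_n = 4/(ζ t_s) = 4/(0.330 × 0.0110) = 1100 rad/s.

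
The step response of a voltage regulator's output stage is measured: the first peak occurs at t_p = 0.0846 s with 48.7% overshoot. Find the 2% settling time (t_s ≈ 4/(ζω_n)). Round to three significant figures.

The overshoot fixes ζ = −ln(OS)/√(π²+ln²(OS)) = 0.223.
t_p = π/ω_d ⇒ ω_d = 37.1 rad/s; then ω_n = ω_d/√(1−ζ²) = 38.1 rad/s.
t_s ≈ 4/(ζω_n) = 4/(0.223·38.1) = 0.470 s.

t_s ≈ 0.470 s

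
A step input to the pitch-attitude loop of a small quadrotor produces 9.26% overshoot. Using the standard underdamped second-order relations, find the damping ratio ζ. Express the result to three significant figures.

ζ ≈ 0.604

ζ = −ln(OS)/√(π² + (ln OS)²). With OS = 0.0926, ln OS = −2.379 and ζ = 2.379/3.941 = 0.604.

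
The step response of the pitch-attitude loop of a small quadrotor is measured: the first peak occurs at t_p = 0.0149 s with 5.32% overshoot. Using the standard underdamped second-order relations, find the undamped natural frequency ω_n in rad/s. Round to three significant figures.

ω_n ≈ 288 rad/s

From the overshoot, ζ = −ln(OS)/√(π²+ln²(OS)) = 0.683.
From t_p = π/ω_d, ω_d = π/0.0149 = 211 rad/s, so ω_n = ω_d/√(1−ζ²) = 288 rad/s.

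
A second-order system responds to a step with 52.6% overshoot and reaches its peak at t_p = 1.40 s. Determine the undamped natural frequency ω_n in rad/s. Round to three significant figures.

ω_n ≈ 2.29 rad/s

The overshoot fixes ζ = −ln(OS)/√(π²+ln²(OS)) = 0.200.
t_p = π/ω_d ⇒ ω_d = 2.24 rad/s; then ω_n = ω_d/√(1−ζ²) = 2.29 rad/s.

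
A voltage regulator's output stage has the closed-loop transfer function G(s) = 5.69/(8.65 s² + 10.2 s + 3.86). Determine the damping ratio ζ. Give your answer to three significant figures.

ζ ≈ 0.883

Dividing through by 8.65: denominator becomes s² + 1.179 s + 0.4462.
So ω_n = √0.4462 = 0.668 rad/s and ζ = 1.179/(2·0.668) = 0.883.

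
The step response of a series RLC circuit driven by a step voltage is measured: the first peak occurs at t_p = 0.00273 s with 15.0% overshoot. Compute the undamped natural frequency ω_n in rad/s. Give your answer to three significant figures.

ω_n ≈ 1340 rad/s

ζ from %OS: ζ = |ln 0.150|/√(π²+ln²0.150) = 0.517.
t_p = π/ω_d ⇒ ω_d = 1150 rad/s; then ω_n = ω_d/√(1−ζ²) = 1340 rad/s.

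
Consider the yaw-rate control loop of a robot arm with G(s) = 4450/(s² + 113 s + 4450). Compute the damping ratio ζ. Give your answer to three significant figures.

ζ ≈ 0.847

ω_n = √4450 = 66.7 rad/s; ζ = 113/(2·66.7) = 0.847.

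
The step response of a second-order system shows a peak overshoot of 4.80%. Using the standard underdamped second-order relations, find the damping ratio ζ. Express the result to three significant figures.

ζ = −ln(OS)/√(π² + (ln OS)²). With OS = 0.0480, ln OS = −3.037 and ζ = 3.037/4.369 = 0.695.

ζ ≈ 0.695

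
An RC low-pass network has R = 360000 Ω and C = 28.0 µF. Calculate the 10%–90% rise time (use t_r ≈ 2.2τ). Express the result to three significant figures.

t_r ≈ 22.2 s

τ = RC = 360000 × 28.0 µF = 10.1 s.
t_r ≈ 2.2τ = 22.2 s.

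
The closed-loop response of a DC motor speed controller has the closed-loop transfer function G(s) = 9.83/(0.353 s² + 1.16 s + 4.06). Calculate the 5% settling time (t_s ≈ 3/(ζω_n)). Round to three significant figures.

Dividing through by 0.353: denominator becomes s² + 3.286 s + 11.50.
So ω_n = √11.50 = 3.39 rad/s and ζ = 3.286/(2·3.39) = 0.484.
t_s ≈ 3/(ζω_n) = 1.83 s.

t_s ≈ 1.83 s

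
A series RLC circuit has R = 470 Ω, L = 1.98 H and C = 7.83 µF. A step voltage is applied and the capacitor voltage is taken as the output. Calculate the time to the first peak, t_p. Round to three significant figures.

For a series RLC circuit (capacitor voltage as output), ω_n = 1/√(LC) = 1/√(1.98 H · 7.83 µF) = 254 rad/s.
ζ = (R/2)·√(C/L) = (470/2)·√(7.83 µF/1.98 H) = 0.467.
ω_d = ω_n√(1−ζ²) = 225 rad/s. t_p = π/ω_d = 0.0140 s.

t_p ≈ 0.0140 s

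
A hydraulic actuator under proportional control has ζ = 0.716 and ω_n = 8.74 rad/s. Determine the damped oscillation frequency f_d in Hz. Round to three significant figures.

f_d ≈ 0.971 Hz

ω_d = ω_n√(1−ζ²) = 8.74·√0.487 = 6.10 rad/s.
f_d = ω_d/(2π) = 0.971 Hz.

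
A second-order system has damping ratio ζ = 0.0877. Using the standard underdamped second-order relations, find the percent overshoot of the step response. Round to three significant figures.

%OS ≈ 75.8%

For an underdamped second-order system, %OS = 100·exp(−πζ/√(1−ζ²)).
πζ/√(1−ζ²) = π·0.0877/√(1−0.00769) = 0.2766, so %OS = 100·e^(−0.2766) = 75.8%.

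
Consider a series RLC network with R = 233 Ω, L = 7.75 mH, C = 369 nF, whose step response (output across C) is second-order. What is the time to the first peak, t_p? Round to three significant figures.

For a series RLC circuit (capacitor voltage as output), ω_n = 1/√(LC) = 1/√(7.75 mH · 369 nF) = 18700 rad/s.
ζ = (R/2)·√(C/L) = (233/2)·√(369 nF/7.75 mH) = 0.804.
ω_d = ω_n√(1−ζ²) = 11100 rad/s. t_p = π/ω_d = 0.000282 s.

t_p ≈ 0.000282 s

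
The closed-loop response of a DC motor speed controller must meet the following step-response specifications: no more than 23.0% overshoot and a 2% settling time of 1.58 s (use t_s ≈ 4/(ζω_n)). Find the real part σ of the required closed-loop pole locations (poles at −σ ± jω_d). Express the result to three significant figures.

σ ≈ 2.53

The settling-time spec alone fixes σ = ζω_n = 4/t_s = 4/1.58 = 2.53.
(Overshoot then fixes ζ = 0.424 and hence ω_d = σ·√(1−ζ²)/ζ = 5.41 rad/s.)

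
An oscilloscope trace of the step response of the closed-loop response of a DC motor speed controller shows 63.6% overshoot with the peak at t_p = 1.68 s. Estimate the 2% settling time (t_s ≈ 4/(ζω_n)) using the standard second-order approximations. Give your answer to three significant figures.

The overshoot fixes ζ = −ln(OS)/√(π²+ln²(OS)) = 0.143.
From t_p = π/ω_d, ω_d = π/1.68 = 1.87 rad/s, so ω_n = ω_d/√(1−ζ²) = 1.89 rad/s.
t_s ≈ 4/(ζω_n) = 4/(0.143·1.89) = 14.8 s.

t_s ≈ 14.8 s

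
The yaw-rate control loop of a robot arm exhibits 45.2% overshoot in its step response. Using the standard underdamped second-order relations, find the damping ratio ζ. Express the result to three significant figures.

Inverting the overshoot relation: ζ = |ln 0.452|/√(π² + ln²0.452) = 0.245.

ζ ≈ 0.245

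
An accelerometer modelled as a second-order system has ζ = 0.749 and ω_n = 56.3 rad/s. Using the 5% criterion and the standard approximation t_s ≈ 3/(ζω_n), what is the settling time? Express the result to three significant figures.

t_s ≈ 3/(ζω_n) = 3/(0.749 × 56.3) = 0.0711 s.

t_s ≈ 0.0711 s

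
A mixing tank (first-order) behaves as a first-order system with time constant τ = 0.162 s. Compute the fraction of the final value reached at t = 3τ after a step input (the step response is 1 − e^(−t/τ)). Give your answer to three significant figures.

y/y_∞ ≈ 0.950

y(t)/y_∞ = 1 − e^(−t/τ) = 1 − e^(−3) = 1 − e^(−3.00) = 0.950.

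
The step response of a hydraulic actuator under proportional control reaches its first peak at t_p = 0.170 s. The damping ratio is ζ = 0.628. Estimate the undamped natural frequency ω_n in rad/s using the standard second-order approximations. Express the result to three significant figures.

Peak time t_p = π/ω_d, so ω_d = π/t_p = π/0.170 = 18.5 rad/s.
ω_n = ω_d/√(1−ζ²) = 18.5/√0.606 = 23.7 rad/s.

ω_n ≈ 23.7 rad/s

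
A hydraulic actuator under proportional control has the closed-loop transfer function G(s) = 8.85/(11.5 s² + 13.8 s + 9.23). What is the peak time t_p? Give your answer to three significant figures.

t_p ≈ 4.72 s

Dividing through by 11.5: denominator becomes s² + 1.200 s + 0.8026.
So ω_n = √0.8026 = 0.896 rad/s and ζ = 1.200/(2·0.896) = 0.670.
ω_d = 0.896·√(1 − 0.670²) = 0.665 rad/s. t_p = π/ω_d = 4.72 s.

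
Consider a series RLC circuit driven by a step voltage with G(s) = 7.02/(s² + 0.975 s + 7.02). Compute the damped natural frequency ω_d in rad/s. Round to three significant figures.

Matching coefficients with s² + 2ζω_n s + ω_n² gives ω_n² = 7.02 ⇒ ω_n = 2.65 rad/s, and ζ = 0.975/(2ω_n) = 0.184.
The damped frequency ω_d = ω_n√(1−ζ²) = 2.60 rad/s.

ω_d ≈ 2.60 rad/s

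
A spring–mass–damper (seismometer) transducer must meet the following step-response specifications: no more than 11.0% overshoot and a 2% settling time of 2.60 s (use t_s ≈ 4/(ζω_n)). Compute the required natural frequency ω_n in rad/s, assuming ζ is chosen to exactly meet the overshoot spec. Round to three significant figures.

ω_n ≈ 2.68 rad/s

ζ = −ln(OS)/√(π² + (ln OS)²). With OS = 0.110, ln OS = −2.207 and ζ = 2.207/3.839 = 0.575.
Then ω_n = 4/(ζ t_s) = 4/(0.575 × 2.60) = 2.68 rad/s.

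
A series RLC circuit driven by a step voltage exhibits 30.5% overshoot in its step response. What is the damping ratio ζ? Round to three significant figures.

ζ ≈ 0.354

Inverting the overshoot relation: ζ = |ln 0.305|/√(π² + ln²0.305) = 0.354.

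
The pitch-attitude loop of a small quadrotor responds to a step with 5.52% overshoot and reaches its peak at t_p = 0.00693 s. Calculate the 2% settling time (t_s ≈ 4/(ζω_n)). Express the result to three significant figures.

ζ from %OS: ζ = |ln 0.0552|/√(π²+ln²0.0552) = 0.678.
From t_p = π/ω_d, ω_d = π/0.00693 = 453 rad/s, so ω_n = ω_d/√(1−ζ²) = 617 rad/s.
t_s ≈ 4/(ζω_n) = 4/(0.678·617) = 0.00957 s.

t_s ≈ 0.00957 s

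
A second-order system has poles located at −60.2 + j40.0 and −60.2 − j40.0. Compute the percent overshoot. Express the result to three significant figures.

%OS ≈ 0.884%

With σ = 60.2, ω_d = 40.0: ω_n = √(σ²+ω_d²) = 72.3 rad/s, ζ = σ/ω_n = 0.833.
%OS = 100 e^{−πζ/√(1−ζ²)} with ζ = 0.833 gives 0.884%.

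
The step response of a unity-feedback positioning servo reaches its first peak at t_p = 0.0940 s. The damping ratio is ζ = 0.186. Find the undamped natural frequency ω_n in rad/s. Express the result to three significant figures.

ω_n ≈ 34.0 rad/s

Peak time t_p = π/ω_d, so ω_d = π/t_p = π/0.0940 = 33.4 rad/s.
ω_n = ω_d/√(1−ζ²) = 33.4/√0.965 = 34.0 rad/s.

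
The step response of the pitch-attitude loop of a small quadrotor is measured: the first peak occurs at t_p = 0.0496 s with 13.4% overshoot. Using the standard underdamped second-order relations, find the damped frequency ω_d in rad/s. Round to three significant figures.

ω_d ≈ 63.3 rad/s

t_p = π/ω_d, so ω_d = π/0.0496 = 63.3 rad/s.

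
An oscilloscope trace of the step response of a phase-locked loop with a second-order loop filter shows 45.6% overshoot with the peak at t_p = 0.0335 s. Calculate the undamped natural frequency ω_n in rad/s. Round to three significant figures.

ζ from %OS: ζ = |ln 0.456|/√(π²+ln²0.456) = 0.242.
t_p = π/ω_d ⇒ ω_d = 93.8 rad/s; then ω_n = ω_d/√(1−ζ²) = 96.7 rad/s.

ω_n ≈ 96.7 rad/s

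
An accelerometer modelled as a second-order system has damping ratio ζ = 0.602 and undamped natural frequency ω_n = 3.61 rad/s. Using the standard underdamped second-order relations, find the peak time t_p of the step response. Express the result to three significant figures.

t_p ≈ 1.09 s

The damped frequency is ω_d = ω_n√(1−ζ²) = 3.61·√(1−0.362) = 2.88 rad/s.
Peak time t_p = π/ω_d = π/2.88 = 1.09 s.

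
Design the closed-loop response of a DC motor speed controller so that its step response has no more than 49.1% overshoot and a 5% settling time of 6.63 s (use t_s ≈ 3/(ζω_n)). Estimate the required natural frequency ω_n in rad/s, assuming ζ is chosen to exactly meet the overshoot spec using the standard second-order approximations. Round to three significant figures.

ω_n ≈ 2.05 rad/s

ζ = −ln(OS)/√(π² + (ln OS)²). With OS = 0.491, ln OS = −0.7113 and ζ = 0.7113/3.221 = 0.221.
From t_s ≈ 3/(ζω_n): ω_n = 3/(ζ·t_s) = 3/(0.221·6.63) = 2.05 rad/s.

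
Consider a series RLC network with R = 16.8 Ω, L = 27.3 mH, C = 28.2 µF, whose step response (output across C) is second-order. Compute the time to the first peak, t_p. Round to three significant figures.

For a series RLC circuit (capacitor voltage as output), ω_n = 1/√(LC) = 1/√(27.3 mH · 28.2 µF) = 1140 rad/s.
ζ = (R/2)·√(C/L) = (16.8/2)·√(28.2 µF/27.3 mH) = 0.270.
The damped frequency ω_d = ω_n√(1−ζ²) = 1100 rad/s. t_p = π/ω_d = 0.00286 s.

t_p ≈ 0.00286 s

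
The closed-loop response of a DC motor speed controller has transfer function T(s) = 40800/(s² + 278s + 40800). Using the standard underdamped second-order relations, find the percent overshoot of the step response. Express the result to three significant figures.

Comparing the denominator to s² + 2ζω_n s + ω_n²: ω_n = √40800 = 202 rad/s, and 2ζω_n = 278 so ζ = 278/(2·202) = 0.688.
Overshoot: exp(−π·0.688/√(1−0.688²)) = 0.0508, i.e. 5.08%.

%OS ≈ 5.08%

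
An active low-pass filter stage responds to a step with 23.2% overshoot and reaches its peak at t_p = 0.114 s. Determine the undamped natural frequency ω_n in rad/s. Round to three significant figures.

The overshoot fixes ζ = −ln(OS)/√(π²+ln²(OS)) = 0.422.
From t_p = π/ω_d, ω_d = π/0.114 = 27.6 rad/s, so ω_n = ω_d/√(1−ζ²) = 30.4 rad/s.

ω_n ≈ 30.4 rad/s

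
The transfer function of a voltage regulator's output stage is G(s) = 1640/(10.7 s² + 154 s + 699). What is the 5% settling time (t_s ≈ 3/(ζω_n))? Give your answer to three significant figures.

t_s ≈ 0.417 s

Dividing through by 10.7: denominator becomes s² + 14.39 s + 65.33.
So ω_n = √65.33 = 8.08 rad/s and ζ = 14.39/(2·8.08) = 0.890.
t_s ≈ 3/(ζω_n) = 0.417 s.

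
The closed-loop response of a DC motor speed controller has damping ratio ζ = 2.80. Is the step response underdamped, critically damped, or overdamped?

Since ζ = 2.80 > 1, the system is overdamped.

overdamped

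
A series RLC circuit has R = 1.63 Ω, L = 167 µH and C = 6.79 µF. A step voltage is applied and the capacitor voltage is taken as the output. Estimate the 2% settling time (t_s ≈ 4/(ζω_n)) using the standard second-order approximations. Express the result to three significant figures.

For a series RLC circuit (capacitor voltage as output), ω_n = 1/√(LC) = 1/√(167 µH · 6.79 µF) = 29700 rad/s.
ζ = (R/2)·√(C/L) = (1.63/2)·√(6.79 µF/167 µH) = 0.164.
t_s ≈ 4/(ζω_n) = 0.000820 s.

t_s ≈ 0.000820 s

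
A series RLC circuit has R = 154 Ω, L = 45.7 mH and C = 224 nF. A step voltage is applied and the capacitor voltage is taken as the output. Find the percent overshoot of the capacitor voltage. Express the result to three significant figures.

%OS ≈ 58.1%

For a series RLC circuit (capacitor voltage as output), ω_n = 1/√(LC) = 1/√(45.7 mH · 224 nF) = 9880 rad/s.
ζ = (R/2)·√(C/L) = (154/2)·√(224 nF/45.7 mH) = 0.170.
%OS = 100·exp(−πζ/√(1−ζ²)) = 58.1%.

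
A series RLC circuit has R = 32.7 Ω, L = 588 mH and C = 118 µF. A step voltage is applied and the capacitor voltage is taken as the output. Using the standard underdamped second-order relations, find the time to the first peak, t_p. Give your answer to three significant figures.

For a series RLC circuit (capacitor voltage as output), ω_n = 1/√(LC) = 1/√(588 mH · 118 µF) = 120 rad/s.
ζ = (R/2)·√(C/L) = (32.7/2)·√(118 µF/588 mH) = 0.232.
ω_d = ω_n√(1−ζ²) = 117 rad/s. t_p = π/ω_d = 0.0269 s.

t_p ≈ 0.0269 s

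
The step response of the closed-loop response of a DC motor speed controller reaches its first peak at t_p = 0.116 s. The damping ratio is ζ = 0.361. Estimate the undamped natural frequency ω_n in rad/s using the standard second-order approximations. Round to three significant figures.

Peak time t_p = π/ω_d, so ω_d = π/t_p = π/0.116 = 27.1 rad/s.
ω_n = ω_d/√(1−ζ²) = 27.1/√0.870 = 29.0 rad/s.

ω_n ≈ 29.0 rad/s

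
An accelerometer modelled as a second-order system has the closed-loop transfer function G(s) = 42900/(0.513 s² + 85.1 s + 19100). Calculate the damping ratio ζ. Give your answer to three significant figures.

ζ ≈ 0.430

Dividing through by 0.513: denominator becomes s² + 165.9 s + 37230.
So ω_n = √37230 = 193 rad/s and ζ = 165.9/(2·193) = 0.430.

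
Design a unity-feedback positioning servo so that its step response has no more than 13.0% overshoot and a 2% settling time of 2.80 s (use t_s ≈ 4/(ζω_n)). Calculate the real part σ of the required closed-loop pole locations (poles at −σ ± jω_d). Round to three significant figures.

σ ≈ 1.43

The settling-time spec alone fixes σ = ζω_n = 4/t_s = 4/2.80 = 1.43.
(Overshoot then fixes ζ = 0.545 and hence ω_d = σ·√(1−ζ²)/ζ = 2.20 rad/s.)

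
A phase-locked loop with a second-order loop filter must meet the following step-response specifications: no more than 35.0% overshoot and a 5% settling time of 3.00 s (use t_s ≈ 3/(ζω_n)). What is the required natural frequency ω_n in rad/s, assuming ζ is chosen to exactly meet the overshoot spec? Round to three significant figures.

From %OS = 100·exp(−πζ/√(1−ζ²)), invert to get ζ = −ln(OS)/√(π² + ln²(OS)) with OS = 0.350.
−ln 0.350 = 1.050, so ζ = 1.050/√(π² + 1.102) = 0.317.
Then ω_n = 3/(ζ t_s) = 3/(0.317 × 3.00) = 3.16 rad/s.

ω_n ≈ 3.16 rad/s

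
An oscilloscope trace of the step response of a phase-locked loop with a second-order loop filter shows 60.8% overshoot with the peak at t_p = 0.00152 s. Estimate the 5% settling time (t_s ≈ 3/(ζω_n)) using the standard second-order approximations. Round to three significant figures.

t_s ≈ 0.00916 s

The overshoot fixes ζ = −ln(OS)/√(π²+ln²(OS)) = 0.156.
t_p = π/ω_d ⇒ ω_d = 2070 rad/s; then ω_n = ω_d/√(1−ζ²) = 2090 rad/s.
t_s ≈ 3/(ζω_n) = 3/(0.156·2090) = 0.00916 s.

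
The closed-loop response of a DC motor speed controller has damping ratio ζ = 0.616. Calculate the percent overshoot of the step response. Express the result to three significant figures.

For an underdamped second-order system, %OS = 100·exp(−πζ/√(1−ζ²)).
πζ/√(1−ζ²) = π·0.616/√(1−0.379) = 2.457, so %OS = 100·e^(−2.457) = 8.57%.

%OS ≈ 8.57%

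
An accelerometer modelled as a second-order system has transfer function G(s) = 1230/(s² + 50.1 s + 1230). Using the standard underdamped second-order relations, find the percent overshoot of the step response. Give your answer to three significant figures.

%OS ≈ 4.05%

ω_n = √1230 = 35.1 rad/s; ζ = 50.1/(2·35.1) = 0.714.
%OS = 100 e^{−πζ/√(1−ζ²)} with ζ = 0.714 gives 4.05%.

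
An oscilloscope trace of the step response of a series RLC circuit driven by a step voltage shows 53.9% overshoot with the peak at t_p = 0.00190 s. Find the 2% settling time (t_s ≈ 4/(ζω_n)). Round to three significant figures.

ζ from %OS: ζ = |ln 0.539|/√(π²+ln²0.539) = 0.193.
t_p = π/ω_d ⇒ ω_d = 1650 rad/s; then ω_n = ω_d/√(1−ζ²) = 1690 rad/s.
t_s ≈ 4/(ζω_n) = 4/(0.193·1690) = 0.0123 s.

t_s ≈ 0.0123 s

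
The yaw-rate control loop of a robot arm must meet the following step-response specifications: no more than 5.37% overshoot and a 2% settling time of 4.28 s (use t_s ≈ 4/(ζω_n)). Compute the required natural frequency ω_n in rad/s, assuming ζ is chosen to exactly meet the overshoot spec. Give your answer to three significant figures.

ω_n ≈ 1.37 rad/s

Inverting the overshoot relation: ζ = |ln 0.0537|/√(π² + ln²0.0537) = 0.681.
From t_s ≈ 4/(ζω_n): ω_n = 4/(ζ·t_s) = 4/(0.681·4.28) = 1.37 rad/s.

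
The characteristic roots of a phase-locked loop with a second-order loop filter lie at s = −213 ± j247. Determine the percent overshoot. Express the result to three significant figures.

%OS ≈ 6.66%

The poles are at −σ ± jω_d with σ = 213 and ω_d = 247, so ω_n = √(σ²+ω_d²) = 326 rad/s and ζ = σ/ω_n = 0.653.
%OS = 100·exp(−πζ/√(1−ζ²)) = 6.66%.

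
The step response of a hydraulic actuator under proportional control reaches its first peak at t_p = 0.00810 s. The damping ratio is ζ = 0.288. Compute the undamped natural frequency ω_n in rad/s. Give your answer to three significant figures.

ω_n ≈ 405 rad/s

Peak time t_p = π/ω_d, so ω_d = π/t_p = π/0.00810 = 388 rad/s.
ω_n = ω_d/√(1−ζ²) = 388/√0.917 = 405 rad/s.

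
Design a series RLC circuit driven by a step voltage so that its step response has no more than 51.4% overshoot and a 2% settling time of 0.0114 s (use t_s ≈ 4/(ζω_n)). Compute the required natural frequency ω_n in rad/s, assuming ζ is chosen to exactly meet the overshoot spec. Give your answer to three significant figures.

ω_n ≈ 1690 rad/s

ζ = −ln(OS)/√(π² + (ln OS)²). With OS = 0.514, ln OS = −0.6655 and ζ = 0.6655/3.211 = 0.207.
Then ω_n = 4/(ζ t_s) = 4/(0.207 × 0.0114) = 1690 rad/s.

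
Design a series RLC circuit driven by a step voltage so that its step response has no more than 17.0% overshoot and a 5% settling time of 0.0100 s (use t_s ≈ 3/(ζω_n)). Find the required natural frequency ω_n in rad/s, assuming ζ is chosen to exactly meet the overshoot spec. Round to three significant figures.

Inverting the overshoot relation: ζ = |ln 0.170|/√(π² + ln²0.170) = 0.491.
From t_s ≈ 3/(ζω_n): ω_n = 3/(ζ·t_s) = 3/(0.491·0.0100) = 611 rad/s.

ω_n ≈ 611 rad/s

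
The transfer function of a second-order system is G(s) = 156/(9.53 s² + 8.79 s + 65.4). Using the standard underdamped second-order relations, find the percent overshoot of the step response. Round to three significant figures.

Dividing through by 9.53: denominator becomes s² + 0.9224 s + 6.863.
So ω_n = √6.863 = 2.62 rad/s and ζ = 0.9224/(2·2.62) = 0.176.
%OS = 100 e^{−πζ/√(1−ζ²)} with ζ = 0.176 gives 57.0%.

%OS ≈ 57.0%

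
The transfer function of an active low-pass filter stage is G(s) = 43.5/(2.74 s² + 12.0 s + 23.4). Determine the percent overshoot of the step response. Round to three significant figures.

%OS ≈ 2.86%

Dividing through by 2.74: denominator becomes s² + 4.380 s + 8.540.
So ω_n = √8.540 = 2.92 rad/s and ζ = 4.380/(2·2.92) = 0.749.
Overshoot: exp(−π·0.749/√(1−0.749²)) = 0.0286, i.e. 2.86%.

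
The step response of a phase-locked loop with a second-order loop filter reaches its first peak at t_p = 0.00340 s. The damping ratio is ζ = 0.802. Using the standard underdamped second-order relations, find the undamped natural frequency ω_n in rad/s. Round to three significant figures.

ω_n ≈ 1550 rad/s

Peak time t_p = π/ω_d, so ω_d = π/t_p = π/0.00340 = 924 rad/s.
ω_n = ω_d/√(1−ζ²) = 924/√0.357 = 1550 rad/s.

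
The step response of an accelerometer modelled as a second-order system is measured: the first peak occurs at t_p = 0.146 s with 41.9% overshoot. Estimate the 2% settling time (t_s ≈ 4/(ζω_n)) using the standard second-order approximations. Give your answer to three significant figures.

t_s ≈ 0.671 s

The overshoot fixes ζ = −ln(OS)/√(π²+ln²(OS)) = 0.267.
From t_p = π/ω_d, ω_d = π/0.146 = 21.5 rad/s, so ω_n = ω_d/√(1−ζ²) = 22.3 rad/s.
t_s ≈ 4/(ζω_n) = 4/(0.267·22.3) = 0.671 s.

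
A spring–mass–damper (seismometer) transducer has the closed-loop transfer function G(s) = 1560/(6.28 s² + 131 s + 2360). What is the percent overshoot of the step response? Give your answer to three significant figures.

Dividing through by 6.28: denominator becomes s² + 20.86 s + 375.8.
So ω_n = √375.8 = 19.4 rad/s and ζ = 20.86/(2·19.4) = 0.538.
%OS = 100 e^{−πζ/√(1−ζ²)} with ζ = 0.538 gives 13.5%.

%OS ≈ 13.5%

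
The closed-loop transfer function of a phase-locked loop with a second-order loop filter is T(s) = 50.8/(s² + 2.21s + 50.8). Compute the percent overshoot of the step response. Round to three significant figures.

ω_n = √50.8 = 7.13 rad/s; ζ = 2.21/(2·7.13) = 0.155.
%OS = 100·exp(−πζ/√(1−ζ²)) = 61.1%.

%OS ≈ 61.1%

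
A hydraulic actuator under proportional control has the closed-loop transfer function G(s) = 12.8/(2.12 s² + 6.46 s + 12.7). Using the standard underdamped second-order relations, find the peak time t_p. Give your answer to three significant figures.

Dividing through by 2.12: denominator becomes s² + 3.047 s + 5.991.
So ω_n = √5.991 = 2.45 rad/s and ζ = 3.047/(2·2.45) = 0.622.
ω_d = 2.45·√(1 − 0.622²) = 1.92 rad/s. t_p = π/ω_d = 1.64 s.

t_p ≈ 1.64 s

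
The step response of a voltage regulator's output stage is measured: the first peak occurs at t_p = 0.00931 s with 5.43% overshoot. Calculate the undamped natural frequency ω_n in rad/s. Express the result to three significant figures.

ζ from %OS: ζ = |ln 0.0543|/√(π²+ln²0.0543) = 0.680.
From t_p = π/ω_d, ω_d = π/0.00931 = 337 rad/s, so ω_n = ω_d/√(1−ζ²) = 460 rad/s.

ω_n ≈ 460 rad/s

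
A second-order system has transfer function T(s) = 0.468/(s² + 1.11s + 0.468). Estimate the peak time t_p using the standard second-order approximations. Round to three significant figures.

ω_n = √0.468 = 0.684 rad/s; ζ = 1.11/(2·0.684) = 0.811.
ω_d = ω_n√(1−ζ²) = 0.400 rad/s. Then t_p = π/ω_d = 7.85 s.

t_p ≈ 7.85 s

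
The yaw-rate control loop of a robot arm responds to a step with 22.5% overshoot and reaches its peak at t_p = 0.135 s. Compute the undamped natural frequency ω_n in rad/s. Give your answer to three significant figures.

ζ from %OS: ζ = |ln 0.225|/√(π²+ln²0.225) = 0.429.
t_p = π/ω_d ⇒ ω_d = 23.3 rad/s; then ω_n = ω_d/√(1−ζ²) = 25.8 rad/s.

ω_n ≈ 25.8 rad/s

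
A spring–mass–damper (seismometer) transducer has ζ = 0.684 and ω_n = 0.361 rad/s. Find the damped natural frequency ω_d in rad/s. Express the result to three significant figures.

ω_d ≈ 0.263 rad/s

ω_d = ω_n√(1−ζ²) = 0.361·√0.532 = 0.263 rad/s.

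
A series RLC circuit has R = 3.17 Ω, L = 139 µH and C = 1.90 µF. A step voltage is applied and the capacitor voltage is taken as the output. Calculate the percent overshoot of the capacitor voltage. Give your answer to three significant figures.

For a series RLC circuit (capacitor voltage as output), ω_n = 1/√(LC) = 1/√(139 µH · 1.90 µF) = 61500 rad/s.
ζ = (R/2)·√(C/L) = (3.17/2)·√(1.90 µF/139 µH) = 0.185.
Overshoot: exp(−π·0.185/√(1−0.185²)) = 0.553, i.e. 55.3%.

%OS ≈ 55.3%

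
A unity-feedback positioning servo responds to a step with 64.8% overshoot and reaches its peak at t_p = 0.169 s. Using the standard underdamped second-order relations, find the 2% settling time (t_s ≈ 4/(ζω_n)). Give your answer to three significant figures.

t_s ≈ 1.56 s

From the overshoot, ζ = −ln(OS)/√(π²+ln²(OS)) = 0.137.
From t_p = π/ω_d, ω_d = π/0.169 = 18.6 rad/s, so ω_n = ω_d/√(1−ζ²) = 18.8 rad/s.
t_s ≈ 4/(ζω_n) = 4/(0.137·18.8) = 1.56 s.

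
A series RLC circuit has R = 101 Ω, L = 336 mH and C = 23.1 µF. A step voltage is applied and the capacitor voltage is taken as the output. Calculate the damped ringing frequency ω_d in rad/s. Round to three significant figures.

For a series RLC circuit (capacitor voltage as output), ω_n = 1/√(LC) = 1/√(336 mH · 23.1 µF) = 359 rad/s.
ζ = (R/2)·√(C/L) = (101/2)·√(23.1 µF/336 mH) = 0.419.
ω_d = ω_n√(1−ζ²) = 326 rad/s.

ω_d ≈ 326 rad/s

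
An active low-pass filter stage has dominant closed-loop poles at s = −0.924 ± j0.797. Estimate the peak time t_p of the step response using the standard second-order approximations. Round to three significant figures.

t_p = π/ω_d with ω_d = 0.797 (the imaginary part), so t_p = 3.94 s.

t_p ≈ 3.94 s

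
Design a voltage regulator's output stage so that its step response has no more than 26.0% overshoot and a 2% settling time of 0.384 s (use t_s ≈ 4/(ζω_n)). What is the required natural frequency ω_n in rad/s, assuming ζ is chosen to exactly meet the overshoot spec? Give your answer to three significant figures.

ω_n ≈ 26.4 rad/s

ζ = −ln(OS)/√(π² + (ln OS)²). With OS = 0.260, ln OS = −1.347 and ζ = 1.347/3.418 = 0.394.
Then ω_n = 4/(ζ t_s) = 4/(0.394 × 0.384) = 26.4 rad/s.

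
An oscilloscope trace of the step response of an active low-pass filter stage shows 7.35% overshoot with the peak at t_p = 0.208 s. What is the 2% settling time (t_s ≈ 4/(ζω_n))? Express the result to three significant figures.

t_s ≈ 0.319 s

The overshoot fixes ζ = −ln(OS)/√(π²+ln²(OS)) = 0.639.
From t_p = π/ω_d, ω_d = π/0.208 = 15.1 rad/s, so ω_n = ω_d/√(1−ζ²) = 19.6 rad/s.
t_s ≈ 4/(ζω_n) = 4/(0.639·19.6) = 0.319 s.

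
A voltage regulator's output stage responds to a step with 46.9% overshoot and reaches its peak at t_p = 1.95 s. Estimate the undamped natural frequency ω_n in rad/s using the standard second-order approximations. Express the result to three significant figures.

ω_n ≈ 1.66 rad/s

ζ from %OS: ζ = |ln 0.469|/√(π²+ln²0.469) = 0.234.
t_p = π/ω_d ⇒ ω_d = 1.61 rad/s; then ω_n = ω_d/√(1−ζ²) = 1.66 rad/s.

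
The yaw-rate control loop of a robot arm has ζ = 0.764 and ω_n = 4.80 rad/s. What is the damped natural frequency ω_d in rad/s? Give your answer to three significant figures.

ω_d = ω_n√(1−ζ²) = 4.80·√0.416 = 3.10 rad/s.

ω_d ≈ 3.10 rad/s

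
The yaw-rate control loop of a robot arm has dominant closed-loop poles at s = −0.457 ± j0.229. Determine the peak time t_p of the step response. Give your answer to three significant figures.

t_p = π/ω_d with ω_d = 0.229 (the imaginary part), so t_p = 13.7 s.

t_p ≈ 13.7 s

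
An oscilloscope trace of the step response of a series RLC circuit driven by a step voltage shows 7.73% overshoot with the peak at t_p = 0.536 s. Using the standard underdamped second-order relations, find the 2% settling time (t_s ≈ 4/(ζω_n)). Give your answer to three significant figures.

ζ from %OS: ζ = |ln 0.0773|/√(π²+ln²0.0773) = 0.632.
From t_p = π/ω_d, ω_d = π/0.536 = 5.86 rad/s, so ω_n = ω_d/√(1−ζ²) = 7.56 rad/s.
t_s ≈ 4/(ζω_n) = 4/(0.632·7.56) = 0.837 s.

t_s ≈ 0.837 s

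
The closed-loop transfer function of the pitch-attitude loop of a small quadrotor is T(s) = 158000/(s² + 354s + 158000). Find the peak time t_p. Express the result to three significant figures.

t_p ≈ 0.00883 s

Comparing the denominator to s² + 2ζω_n s + ω_n²: ω_n = √158000 = 397 rad/s, and 2ζω_n = 354 so ζ = 354/(2·397) = 0.445.
The damped frequency ω_d = ω_n√(1−ζ²) = 356 rad/s. Then t_p = π/ω_d = 0.00883 s.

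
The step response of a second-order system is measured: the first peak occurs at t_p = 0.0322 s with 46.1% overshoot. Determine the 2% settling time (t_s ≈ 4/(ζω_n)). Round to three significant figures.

ζ from %OS: ζ = |ln 0.461|/√(π²+ln²0.461) = 0.239.
From t_p = π/ω_d, ω_d = π/0.0322 = 97.6 rad/s, so ω_n = ω_d/√(1−ζ²) = 100 rad/s.
t_s ≈ 4/(ζω_n) = 4/(0.239·100) = 0.166 s.

t_s ≈ 0.166 s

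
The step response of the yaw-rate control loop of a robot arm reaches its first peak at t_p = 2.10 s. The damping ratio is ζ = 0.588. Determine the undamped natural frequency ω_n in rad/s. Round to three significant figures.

ω_n ≈ 1.85 rad/s

Peak time t_p = π/ω_d, so ω_d = π/t_p = π/2.10 = 1.50 rad/s.
ω_n = ω_d/√(1−ζ²) = 1.50/√0.654 = 1.85 rad/s.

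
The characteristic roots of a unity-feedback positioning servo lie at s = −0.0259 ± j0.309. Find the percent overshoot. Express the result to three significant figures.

%OS ≈ 76.8%

The poles are at −σ ± jω_d with σ = 0.0259 and ω_d = 0.309, so ω_n = √(σ²+ω_d²) = 0.310 rad/s and ζ = σ/ω_n = 0.0835.
%OS = 100 e^{−πζ/√(1−ζ²)} with ζ = 0.0835 gives 76.8%.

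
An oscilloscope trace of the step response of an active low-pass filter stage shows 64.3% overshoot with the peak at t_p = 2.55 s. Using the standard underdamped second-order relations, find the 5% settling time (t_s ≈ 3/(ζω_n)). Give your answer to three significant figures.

t_s ≈ 17.3 s

From the overshoot, ζ = −ln(OS)/√(π²+ln²(OS)) = 0.139.
t_p = π/ω_d ⇒ ω_d = 1.23 rad/s; then ω_n = ω_d/√(1−ζ²) = 1.24 rad/s.
t_s ≈ 3/(ζω_n) = 3/(0.139·1.24) = 17.3 s.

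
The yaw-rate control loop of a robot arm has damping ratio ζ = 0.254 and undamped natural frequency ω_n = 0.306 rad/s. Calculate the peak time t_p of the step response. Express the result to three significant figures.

t_p ≈ 10.6 s

The damped frequency is ω_d = ω_n√(1−ζ²) = 0.306·√(1−0.0645) = 0.296 rad/s.
Peak time t_p = π/ω_d = π/0.296 = 10.6 s.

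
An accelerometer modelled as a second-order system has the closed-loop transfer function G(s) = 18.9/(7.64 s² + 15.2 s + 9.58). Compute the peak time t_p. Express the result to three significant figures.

t_p ≈ 6.11 s

Dividing through by 7.64: denominator becomes s² + 1.990 s + 1.254.
So ω_n = √1.254 = 1.12 rad/s and ζ = 1.990/(2·1.12) = 0.888.
ω_d = 1.12·√(1 − 0.888²) = 0.514 rad/s. t_p = π/ω_d = 6.11 s.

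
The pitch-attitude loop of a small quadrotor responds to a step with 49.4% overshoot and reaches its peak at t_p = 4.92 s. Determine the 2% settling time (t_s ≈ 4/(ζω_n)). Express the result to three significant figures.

t_s ≈ 27.9 s

From the overshoot, ζ = −ln(OS)/√(π²+ln²(OS)) = 0.219.
t_p = π/ω_d ⇒ ω_d = 0.639 rad/s; then ω_n = ω_d/√(1−ζ²) = 0.654 rad/s.
t_s ≈ 4/(ζω_n) = 4/(0.219·0.654) = 27.9 s.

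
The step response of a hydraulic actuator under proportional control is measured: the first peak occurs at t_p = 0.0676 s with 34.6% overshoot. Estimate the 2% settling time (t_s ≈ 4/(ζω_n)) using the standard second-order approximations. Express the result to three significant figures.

t_s ≈ 0.255 s

From the overshoot, ζ = −ln(OS)/√(π²+ln²(OS)) = 0.320.
From t_p = π/ω_d, ω_d = π/0.0676 = 46.5 rad/s, so ω_n = ω_d/√(1−ζ²) = 49.1 rad/s.
t_s ≈ 4/(ζω_n) = 4/(0.320·49.1) = 0.255 s.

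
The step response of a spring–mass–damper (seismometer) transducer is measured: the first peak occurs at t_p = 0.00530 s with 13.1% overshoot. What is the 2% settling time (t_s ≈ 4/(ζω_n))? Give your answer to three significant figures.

The overshoot fixes ζ = −ln(OS)/√(π²+ln²(OS)) = 0.543.
From t_p = π/ω_d, ω_d = π/0.00530 = 593 rad/s, so ω_n = ω_d/√(1−ζ²) = 706 rad/s.
t_s ≈ 4/(ζω_n) = 4/(0.543·706) = 0.0104 s.

t_s ≈ 0.0104 s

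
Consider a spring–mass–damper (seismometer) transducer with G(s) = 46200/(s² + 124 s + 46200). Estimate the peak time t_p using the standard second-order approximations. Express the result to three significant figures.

Comparing the denominator to s² + 2ζω_n s + ω_n²: ω_n = √46200 = 215 rad/s, and 2ζω_n = 124 so ζ = 124/(2·215) = 0.288.
ω_d = ω_n√(1−ζ²) = 206 rad/s. Then t_p = π/ω_d = 0.0153 s.

t_p ≈ 0.0153 s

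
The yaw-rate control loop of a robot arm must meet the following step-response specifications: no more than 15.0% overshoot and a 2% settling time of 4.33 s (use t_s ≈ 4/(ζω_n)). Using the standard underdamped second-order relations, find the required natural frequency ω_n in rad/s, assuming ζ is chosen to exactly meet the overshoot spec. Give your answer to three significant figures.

Inverting the overshoot relation: ζ = |ln 0.150|/√(π² + ln²0.150) = 0.517.
Then ω_n = 4/(ζ t_s) = 4/(0.517 × 4.33) = 1.79 rad/s.

ω_n ≈ 1.79 rad/s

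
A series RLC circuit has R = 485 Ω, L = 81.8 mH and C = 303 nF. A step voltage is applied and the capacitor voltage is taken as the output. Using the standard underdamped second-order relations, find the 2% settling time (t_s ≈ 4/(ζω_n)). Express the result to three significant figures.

t_s ≈ 0.00135 s

For a series RLC circuit (capacitor voltage as output), ω_n = 1/√(LC) = 1/√(81.8 mH · 303 nF) = 6350 rad/s.
ζ = (R/2)·√(C/L) = (485/2)·√(303 nF/81.8 mH) = 0.467.
t_s ≈ 4/(ζω_n) = 0.00135 s.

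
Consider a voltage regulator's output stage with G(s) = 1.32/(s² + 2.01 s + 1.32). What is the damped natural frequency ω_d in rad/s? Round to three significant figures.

ω_d ≈ 0.557 rad/s

Matching coefficients with s² + 2ζω_n s + ω_n² gives ω_n² = 1.32 ⇒ ω_n = 1.15 rad/s, and ζ = 2.01/(2ω_n) = 0.875.
The damped frequency ω_d = ω_n√(1−ζ²) = 0.557 rad/s.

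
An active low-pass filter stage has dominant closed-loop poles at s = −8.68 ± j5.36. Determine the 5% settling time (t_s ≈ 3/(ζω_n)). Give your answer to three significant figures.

For poles at −σ ± jω_d, ζω_n = σ = 8.68, so t_s ≈ 3/σ = 0.346 s.

t_s ≈ 0.346 s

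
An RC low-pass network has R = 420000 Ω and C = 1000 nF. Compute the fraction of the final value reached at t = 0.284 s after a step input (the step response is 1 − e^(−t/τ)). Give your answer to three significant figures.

y/y_∞ ≈ 0.491

τ = RC = 420000 × 1000 nF = 0.420 s.
y(t)/y_∞ = 1 − e^(−t/τ) = 1 − e^(−0.284/0.420) = 1 − e^(−0.676) = 0.491.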